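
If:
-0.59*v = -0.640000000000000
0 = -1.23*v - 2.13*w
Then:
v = 1.08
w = -0.63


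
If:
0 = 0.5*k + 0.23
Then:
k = -0.46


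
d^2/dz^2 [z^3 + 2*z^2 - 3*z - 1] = 6*z + 4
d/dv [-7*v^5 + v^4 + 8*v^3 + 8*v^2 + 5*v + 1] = -35*v^4 + 4*v^3 + 24*v^2 + 16*v + 5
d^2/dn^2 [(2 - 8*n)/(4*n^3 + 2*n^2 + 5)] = 8*(-8*n^2*(3*n + 1)^2*(4*n - 1) + (24*n^2 + 8*n + (4*n - 1)*(6*n + 1))*(4*n^3 + 2*n^2 + 5))/(4*n^3 + 2*n^2 + 5)^3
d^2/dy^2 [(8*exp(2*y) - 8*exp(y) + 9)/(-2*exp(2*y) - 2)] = 2*(2*exp(4*y) - exp(3*y) - 12*exp(2*y) + exp(y) + 2)*exp(y)/(exp(6*y) + 3*exp(4*y) + 3*exp(2*y) + 1)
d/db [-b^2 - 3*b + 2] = -2*b - 3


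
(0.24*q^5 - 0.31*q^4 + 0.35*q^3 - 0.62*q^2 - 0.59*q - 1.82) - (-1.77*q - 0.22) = 0.24*q^5 - 0.31*q^4 + 0.35*q^3 - 0.62*q^2 + 1.18*q - 1.6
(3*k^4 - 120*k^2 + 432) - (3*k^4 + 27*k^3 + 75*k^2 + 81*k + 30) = -27*k^3 - 195*k^2 - 81*k + 402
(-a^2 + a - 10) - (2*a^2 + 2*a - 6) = -3*a^2 - a - 4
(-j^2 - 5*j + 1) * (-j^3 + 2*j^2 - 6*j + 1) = j^5 + 3*j^4 - 5*j^3 + 31*j^2 - 11*j + 1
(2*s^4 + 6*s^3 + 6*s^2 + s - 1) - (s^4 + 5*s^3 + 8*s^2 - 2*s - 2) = s^4 + s^3 - 2*s^2 + 3*s + 1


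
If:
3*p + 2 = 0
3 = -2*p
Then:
No Solution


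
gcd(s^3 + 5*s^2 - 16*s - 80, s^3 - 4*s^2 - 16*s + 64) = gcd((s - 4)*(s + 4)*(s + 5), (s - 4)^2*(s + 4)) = s^2 - 16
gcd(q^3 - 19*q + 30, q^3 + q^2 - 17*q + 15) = q^2 + 2*q - 15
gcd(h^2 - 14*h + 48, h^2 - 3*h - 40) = h - 8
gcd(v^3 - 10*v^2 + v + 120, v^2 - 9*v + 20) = v - 5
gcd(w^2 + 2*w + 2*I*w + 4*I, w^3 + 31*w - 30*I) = 1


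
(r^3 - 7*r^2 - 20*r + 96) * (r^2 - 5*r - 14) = r^5 - 12*r^4 + r^3 + 294*r^2 - 200*r - 1344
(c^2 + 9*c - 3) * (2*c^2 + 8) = 2*c^4 + 18*c^3 + 2*c^2 + 72*c - 24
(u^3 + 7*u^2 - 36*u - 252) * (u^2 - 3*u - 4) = u^5 + 4*u^4 - 61*u^3 - 172*u^2 + 900*u + 1008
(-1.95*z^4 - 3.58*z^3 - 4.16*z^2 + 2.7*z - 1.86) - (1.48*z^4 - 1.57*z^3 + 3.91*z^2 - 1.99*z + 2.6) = -3.43*z^4 - 2.01*z^3 - 8.07*z^2 + 4.69*z - 4.46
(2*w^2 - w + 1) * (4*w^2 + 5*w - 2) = 8*w^4 + 6*w^3 - 5*w^2 + 7*w - 2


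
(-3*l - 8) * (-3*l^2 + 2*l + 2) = 9*l^3 + 18*l^2 - 22*l - 16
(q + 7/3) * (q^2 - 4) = q^3 + 7*q^2/3 - 4*q - 28/3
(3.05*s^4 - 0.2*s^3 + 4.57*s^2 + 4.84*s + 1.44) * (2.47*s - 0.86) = 7.5335*s^5 - 3.117*s^4 + 11.4599*s^3 + 8.0246*s^2 - 0.6056*s - 1.2384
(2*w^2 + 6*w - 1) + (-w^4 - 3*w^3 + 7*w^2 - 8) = -w^4 - 3*w^3 + 9*w^2 + 6*w - 9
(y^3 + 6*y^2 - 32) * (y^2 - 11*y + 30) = y^5 - 5*y^4 - 36*y^3 + 148*y^2 + 352*y - 960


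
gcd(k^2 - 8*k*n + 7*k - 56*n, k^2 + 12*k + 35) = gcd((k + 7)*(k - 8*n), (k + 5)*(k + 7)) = k + 7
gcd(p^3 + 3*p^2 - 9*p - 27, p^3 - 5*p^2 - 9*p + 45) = p^2 - 9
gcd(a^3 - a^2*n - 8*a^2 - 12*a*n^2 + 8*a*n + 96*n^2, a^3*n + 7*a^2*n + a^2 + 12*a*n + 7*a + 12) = 1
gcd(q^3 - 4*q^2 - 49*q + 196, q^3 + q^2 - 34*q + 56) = q^2 + 3*q - 28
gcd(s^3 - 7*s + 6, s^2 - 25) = 1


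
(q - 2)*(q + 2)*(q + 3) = q^3 + 3*q^2 - 4*q - 12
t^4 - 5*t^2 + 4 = (t - 2)*(t - 1)*(t + 1)*(t + 2)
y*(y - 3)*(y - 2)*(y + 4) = y^4 - y^3 - 14*y^2 + 24*y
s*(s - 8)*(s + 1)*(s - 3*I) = s^4 - 7*s^3 - 3*I*s^3 - 8*s^2 + 21*I*s^2 + 24*I*s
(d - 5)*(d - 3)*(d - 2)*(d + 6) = d^4 - 4*d^3 - 29*d^2 + 156*d - 180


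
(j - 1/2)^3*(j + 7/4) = j^4 + j^3/4 - 15*j^2/8 + 19*j/16 - 7/32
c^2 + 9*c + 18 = (c + 3)*(c + 6)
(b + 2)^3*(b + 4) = b^4 + 10*b^3 + 36*b^2 + 56*b + 32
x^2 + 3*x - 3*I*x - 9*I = (x + 3)*(x - 3*I)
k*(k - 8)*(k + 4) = k^3 - 4*k^2 - 32*k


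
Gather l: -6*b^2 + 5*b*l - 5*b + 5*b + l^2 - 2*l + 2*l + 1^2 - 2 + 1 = -6*b^2 + 5*b*l + l^2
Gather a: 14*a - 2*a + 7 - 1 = 12*a + 6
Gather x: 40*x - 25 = 40*x - 25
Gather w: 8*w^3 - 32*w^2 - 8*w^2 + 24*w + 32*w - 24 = 8*w^3 - 40*w^2 + 56*w - 24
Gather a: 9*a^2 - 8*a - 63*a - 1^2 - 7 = 9*a^2 - 71*a - 8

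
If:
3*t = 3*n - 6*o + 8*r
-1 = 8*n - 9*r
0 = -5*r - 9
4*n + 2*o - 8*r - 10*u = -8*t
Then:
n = -43/20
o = -5*u/7 - 249/70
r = -9/5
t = 10*u/7 + 23/140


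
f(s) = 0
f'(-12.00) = 0.00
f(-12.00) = 0.00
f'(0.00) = 0.00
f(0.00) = 0.00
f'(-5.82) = 0.00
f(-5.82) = 0.00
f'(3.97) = 0.00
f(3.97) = 0.00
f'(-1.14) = 0.00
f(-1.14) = 0.00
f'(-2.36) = 0.00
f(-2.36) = 0.00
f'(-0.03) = 0.00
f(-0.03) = 0.00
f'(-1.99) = 0.00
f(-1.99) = 0.00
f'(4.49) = 0.00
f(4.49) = 0.00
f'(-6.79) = 0.00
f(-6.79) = 0.00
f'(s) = 0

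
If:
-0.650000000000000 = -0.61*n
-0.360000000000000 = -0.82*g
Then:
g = 0.44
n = 1.07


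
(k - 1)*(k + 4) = k^2 + 3*k - 4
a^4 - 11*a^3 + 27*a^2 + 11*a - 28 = (a - 7)*(a - 4)*(a - 1)*(a + 1)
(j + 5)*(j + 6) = j^2 + 11*j + 30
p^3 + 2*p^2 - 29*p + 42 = (p - 3)*(p - 2)*(p + 7)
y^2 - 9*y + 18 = (y - 6)*(y - 3)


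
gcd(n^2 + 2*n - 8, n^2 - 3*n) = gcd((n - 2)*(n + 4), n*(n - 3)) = 1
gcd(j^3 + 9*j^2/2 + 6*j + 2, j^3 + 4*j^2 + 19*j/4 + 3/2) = j^2 + 5*j/2 + 1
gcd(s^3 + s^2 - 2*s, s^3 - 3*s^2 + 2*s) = s^2 - s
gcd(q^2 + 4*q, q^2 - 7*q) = q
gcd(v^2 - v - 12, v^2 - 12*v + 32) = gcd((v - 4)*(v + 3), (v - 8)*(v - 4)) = v - 4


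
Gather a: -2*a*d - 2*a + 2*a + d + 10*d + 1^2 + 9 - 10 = -2*a*d + 11*d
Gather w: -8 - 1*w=-w - 8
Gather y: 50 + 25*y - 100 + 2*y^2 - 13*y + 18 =2*y^2 + 12*y - 32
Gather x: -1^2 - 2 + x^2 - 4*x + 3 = x^2 - 4*x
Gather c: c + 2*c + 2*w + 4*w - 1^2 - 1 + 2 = 3*c + 6*w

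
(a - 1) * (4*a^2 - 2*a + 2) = 4*a^3 - 6*a^2 + 4*a - 2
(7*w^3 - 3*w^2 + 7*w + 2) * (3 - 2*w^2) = -14*w^5 + 6*w^4 + 7*w^3 - 13*w^2 + 21*w + 6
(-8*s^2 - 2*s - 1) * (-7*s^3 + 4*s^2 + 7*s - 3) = 56*s^5 - 18*s^4 - 57*s^3 + 6*s^2 - s + 3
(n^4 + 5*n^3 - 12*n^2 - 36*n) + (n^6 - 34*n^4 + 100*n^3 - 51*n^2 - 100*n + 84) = n^6 - 33*n^4 + 105*n^3 - 63*n^2 - 136*n + 84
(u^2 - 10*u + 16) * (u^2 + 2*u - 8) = u^4 - 8*u^3 - 12*u^2 + 112*u - 128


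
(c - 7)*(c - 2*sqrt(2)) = c^2 - 7*c - 2*sqrt(2)*c + 14*sqrt(2)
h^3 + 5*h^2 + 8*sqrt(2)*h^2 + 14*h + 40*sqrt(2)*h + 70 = (h + 5)*(h + sqrt(2))*(h + 7*sqrt(2))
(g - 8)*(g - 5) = g^2 - 13*g + 40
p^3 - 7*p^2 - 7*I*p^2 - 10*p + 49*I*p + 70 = (p - 7)*(p - 5*I)*(p - 2*I)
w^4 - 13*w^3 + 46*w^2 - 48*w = w*(w - 8)*(w - 3)*(w - 2)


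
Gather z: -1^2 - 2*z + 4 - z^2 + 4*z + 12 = -z^2 + 2*z + 15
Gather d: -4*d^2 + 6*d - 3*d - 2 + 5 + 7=-4*d^2 + 3*d + 10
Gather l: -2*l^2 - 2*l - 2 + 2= -2*l^2 - 2*l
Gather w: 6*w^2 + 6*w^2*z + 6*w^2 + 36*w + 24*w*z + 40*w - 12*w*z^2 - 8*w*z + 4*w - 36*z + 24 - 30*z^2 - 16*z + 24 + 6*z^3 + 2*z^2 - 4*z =w^2*(6*z + 12) + w*(-12*z^2 + 16*z + 80) + 6*z^3 - 28*z^2 - 56*z + 48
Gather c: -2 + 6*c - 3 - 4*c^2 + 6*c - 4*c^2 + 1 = -8*c^2 + 12*c - 4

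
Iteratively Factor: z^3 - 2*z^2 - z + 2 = (z - 1)*(z^2 - z - 2) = (z - 2)*(z - 1)*(z + 1)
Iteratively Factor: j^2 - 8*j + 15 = (j - 5)*(j - 3)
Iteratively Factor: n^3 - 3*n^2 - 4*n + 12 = (n - 3)*(n^2 - 4) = (n - 3)*(n - 2)*(n + 2)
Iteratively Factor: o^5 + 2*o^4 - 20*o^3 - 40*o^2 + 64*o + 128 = (o + 2)*(o^4 - 20*o^2 + 64) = (o + 2)*(o + 4)*(o^3 - 4*o^2 - 4*o + 16) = (o - 2)*(o + 2)*(o + 4)*(o^2 - 2*o - 8) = (o - 2)*(o + 2)^2*(o + 4)*(o - 4)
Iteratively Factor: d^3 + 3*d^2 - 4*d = (d - 1)*(d^2 + 4*d) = (d - 1)*(d + 4)*(d)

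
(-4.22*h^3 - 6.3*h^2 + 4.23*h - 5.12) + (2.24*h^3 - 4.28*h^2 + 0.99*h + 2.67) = -1.98*h^3 - 10.58*h^2 + 5.22*h - 2.45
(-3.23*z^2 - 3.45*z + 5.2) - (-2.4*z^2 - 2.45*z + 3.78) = -0.83*z^2 - 1.0*z + 1.42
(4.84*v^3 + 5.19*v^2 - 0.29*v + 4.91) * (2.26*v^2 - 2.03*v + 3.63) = 10.9384*v^5 + 1.9042*v^4 + 6.3781*v^3 + 30.525*v^2 - 11.02*v + 17.8233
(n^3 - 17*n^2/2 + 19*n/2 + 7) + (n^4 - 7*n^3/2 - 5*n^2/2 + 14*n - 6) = n^4 - 5*n^3/2 - 11*n^2 + 47*n/2 + 1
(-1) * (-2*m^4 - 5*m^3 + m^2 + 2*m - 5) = 2*m^4 + 5*m^3 - m^2 - 2*m + 5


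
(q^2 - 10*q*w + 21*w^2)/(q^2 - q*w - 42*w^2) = (q - 3*w)/(q + 6*w)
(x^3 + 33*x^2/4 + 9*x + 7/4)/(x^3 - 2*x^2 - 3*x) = (4*x^2 + 29*x + 7)/(4*x*(x - 3))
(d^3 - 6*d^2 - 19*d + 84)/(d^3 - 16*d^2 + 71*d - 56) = (d^2 + d - 12)/(d^2 - 9*d + 8)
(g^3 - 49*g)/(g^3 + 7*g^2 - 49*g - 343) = g/(g + 7)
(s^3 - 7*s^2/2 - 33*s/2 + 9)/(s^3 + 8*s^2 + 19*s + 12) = (s^2 - 13*s/2 + 3)/(s^2 + 5*s + 4)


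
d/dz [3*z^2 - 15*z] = 6*z - 15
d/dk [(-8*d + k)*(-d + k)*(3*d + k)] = -19*d^2 - 12*d*k + 3*k^2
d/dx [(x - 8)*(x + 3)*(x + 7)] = 3*x^2 + 4*x - 59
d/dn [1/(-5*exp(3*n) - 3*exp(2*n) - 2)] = (15*exp(n) + 6)*exp(2*n)/(5*exp(3*n) + 3*exp(2*n) + 2)^2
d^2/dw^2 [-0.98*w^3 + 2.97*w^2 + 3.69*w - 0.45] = 5.94 - 5.88*w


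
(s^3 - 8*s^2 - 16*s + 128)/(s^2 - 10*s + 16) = (s^2 - 16)/(s - 2)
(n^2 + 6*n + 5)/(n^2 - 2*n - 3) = (n + 5)/(n - 3)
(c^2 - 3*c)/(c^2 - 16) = c*(c - 3)/(c^2 - 16)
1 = 1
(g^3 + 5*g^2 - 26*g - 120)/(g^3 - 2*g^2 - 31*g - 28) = (g^2 + g - 30)/(g^2 - 6*g - 7)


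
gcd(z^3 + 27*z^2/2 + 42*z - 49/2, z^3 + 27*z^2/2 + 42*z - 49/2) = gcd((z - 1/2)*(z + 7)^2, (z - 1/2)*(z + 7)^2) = z^3 + 27*z^2/2 + 42*z - 49/2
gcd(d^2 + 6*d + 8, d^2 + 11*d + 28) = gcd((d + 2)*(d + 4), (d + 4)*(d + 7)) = d + 4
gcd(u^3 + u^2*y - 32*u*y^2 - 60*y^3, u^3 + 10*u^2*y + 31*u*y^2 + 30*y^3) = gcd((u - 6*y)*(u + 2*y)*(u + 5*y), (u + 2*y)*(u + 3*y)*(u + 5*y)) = u^2 + 7*u*y + 10*y^2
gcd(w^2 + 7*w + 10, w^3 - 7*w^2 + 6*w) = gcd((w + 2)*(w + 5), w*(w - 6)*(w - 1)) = 1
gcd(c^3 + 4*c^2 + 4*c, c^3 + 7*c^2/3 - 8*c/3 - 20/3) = c^2 + 4*c + 4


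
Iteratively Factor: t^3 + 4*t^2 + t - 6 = (t + 3)*(t^2 + t - 2) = (t + 2)*(t + 3)*(t - 1)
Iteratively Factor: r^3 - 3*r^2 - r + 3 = (r - 3)*(r^2 - 1) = (r - 3)*(r - 1)*(r + 1)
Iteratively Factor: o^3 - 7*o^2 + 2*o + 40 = (o - 5)*(o^2 - 2*o - 8) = (o - 5)*(o + 2)*(o - 4)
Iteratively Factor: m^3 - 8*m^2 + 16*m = (m - 4)*(m^2 - 4*m) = m*(m - 4)*(m - 4)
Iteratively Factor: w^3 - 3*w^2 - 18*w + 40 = (w - 2)*(w^2 - w - 20) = (w - 5)*(w - 2)*(w + 4)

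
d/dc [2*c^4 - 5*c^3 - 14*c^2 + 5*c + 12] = 8*c^3 - 15*c^2 - 28*c + 5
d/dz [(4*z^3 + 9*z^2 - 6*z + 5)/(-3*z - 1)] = 3*(-8*z^3 - 13*z^2 - 6*z + 7)/(9*z^2 + 6*z + 1)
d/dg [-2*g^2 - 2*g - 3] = -4*g - 2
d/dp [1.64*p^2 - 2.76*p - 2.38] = 3.28*p - 2.76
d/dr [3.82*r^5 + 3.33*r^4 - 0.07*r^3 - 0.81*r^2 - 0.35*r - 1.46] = 19.1*r^4 + 13.32*r^3 - 0.21*r^2 - 1.62*r - 0.35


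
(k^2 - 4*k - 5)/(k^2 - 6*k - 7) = (k - 5)/(k - 7)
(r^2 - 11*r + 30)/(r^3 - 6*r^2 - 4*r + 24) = (r - 5)/(r^2 - 4)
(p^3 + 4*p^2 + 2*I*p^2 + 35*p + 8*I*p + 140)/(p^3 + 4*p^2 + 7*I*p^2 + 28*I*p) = (p - 5*I)/p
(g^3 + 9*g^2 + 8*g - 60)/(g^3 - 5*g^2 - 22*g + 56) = (g^2 + 11*g + 30)/(g^2 - 3*g - 28)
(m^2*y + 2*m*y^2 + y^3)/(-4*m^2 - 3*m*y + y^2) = y*(m + y)/(-4*m + y)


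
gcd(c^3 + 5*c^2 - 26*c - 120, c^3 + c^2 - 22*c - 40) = c^2 - c - 20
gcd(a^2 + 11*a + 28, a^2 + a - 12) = a + 4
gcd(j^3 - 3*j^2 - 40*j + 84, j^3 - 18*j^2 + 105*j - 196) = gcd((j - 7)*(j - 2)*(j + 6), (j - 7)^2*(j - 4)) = j - 7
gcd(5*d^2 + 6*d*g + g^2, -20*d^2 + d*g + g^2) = 5*d + g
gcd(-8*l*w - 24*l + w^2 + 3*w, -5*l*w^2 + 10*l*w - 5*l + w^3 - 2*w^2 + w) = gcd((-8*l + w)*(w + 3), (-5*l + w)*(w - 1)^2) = 1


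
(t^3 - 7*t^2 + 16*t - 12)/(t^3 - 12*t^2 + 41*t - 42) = (t - 2)/(t - 7)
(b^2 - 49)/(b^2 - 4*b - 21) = (b + 7)/(b + 3)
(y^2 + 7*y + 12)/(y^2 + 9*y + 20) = (y + 3)/(y + 5)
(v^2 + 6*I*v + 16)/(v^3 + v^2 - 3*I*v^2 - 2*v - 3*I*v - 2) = (v + 8*I)/(v^2 + v*(1 - I) - I)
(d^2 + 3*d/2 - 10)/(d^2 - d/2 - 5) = (d + 4)/(d + 2)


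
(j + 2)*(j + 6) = j^2 + 8*j + 12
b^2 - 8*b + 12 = (b - 6)*(b - 2)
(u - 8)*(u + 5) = u^2 - 3*u - 40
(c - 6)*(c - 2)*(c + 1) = c^3 - 7*c^2 + 4*c + 12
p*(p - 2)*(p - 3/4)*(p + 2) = p^4 - 3*p^3/4 - 4*p^2 + 3*p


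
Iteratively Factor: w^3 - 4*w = (w + 2)*(w^2 - 2*w) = (w - 2)*(w + 2)*(w)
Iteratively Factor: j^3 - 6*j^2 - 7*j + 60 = (j + 3)*(j^2 - 9*j + 20) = (j - 4)*(j + 3)*(j - 5)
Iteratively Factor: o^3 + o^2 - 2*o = (o - 1)*(o^2 + 2*o) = (o - 1)*(o + 2)*(o)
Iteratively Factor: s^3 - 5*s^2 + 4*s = (s - 1)*(s^2 - 4*s) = s*(s - 1)*(s - 4)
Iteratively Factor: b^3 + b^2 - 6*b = (b - 2)*(b^2 + 3*b) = (b - 2)*(b + 3)*(b)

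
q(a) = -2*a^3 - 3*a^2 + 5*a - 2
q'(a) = -6*a^2 - 6*a + 5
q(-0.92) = -7.58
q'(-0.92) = 5.44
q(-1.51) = -9.50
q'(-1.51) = 0.38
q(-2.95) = 8.49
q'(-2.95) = -29.52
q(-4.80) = 126.06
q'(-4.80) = -104.44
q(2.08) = -22.58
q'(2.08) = -33.44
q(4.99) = -300.25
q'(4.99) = -174.34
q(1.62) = -10.28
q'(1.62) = -20.47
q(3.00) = -68.00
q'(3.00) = -67.00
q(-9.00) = 1168.00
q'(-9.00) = -427.00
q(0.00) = -2.00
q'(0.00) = 5.00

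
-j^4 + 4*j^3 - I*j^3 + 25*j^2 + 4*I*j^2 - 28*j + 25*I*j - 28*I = (j - 7)*(j + 4)*(-I*j + 1)*(-I*j + I)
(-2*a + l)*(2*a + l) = -4*a^2 + l^2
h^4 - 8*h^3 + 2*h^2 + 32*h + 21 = (h - 7)*(h - 3)*(h + 1)^2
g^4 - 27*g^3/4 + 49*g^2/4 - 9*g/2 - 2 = (g - 4)*(g - 2)*(g - 1)*(g + 1/4)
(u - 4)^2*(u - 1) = u^3 - 9*u^2 + 24*u - 16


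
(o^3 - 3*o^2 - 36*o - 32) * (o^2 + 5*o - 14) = o^5 + 2*o^4 - 65*o^3 - 170*o^2 + 344*o + 448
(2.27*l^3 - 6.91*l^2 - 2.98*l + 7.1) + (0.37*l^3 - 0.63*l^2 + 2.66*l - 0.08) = 2.64*l^3 - 7.54*l^2 - 0.32*l + 7.02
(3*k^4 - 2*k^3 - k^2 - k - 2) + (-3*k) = 3*k^4 - 2*k^3 - k^2 - 4*k - 2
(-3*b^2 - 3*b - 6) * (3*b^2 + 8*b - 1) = -9*b^4 - 33*b^3 - 39*b^2 - 45*b + 6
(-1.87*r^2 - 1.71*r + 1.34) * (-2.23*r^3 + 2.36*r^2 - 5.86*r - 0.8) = 4.1701*r^5 - 0.5999*r^4 + 3.9344*r^3 + 14.679*r^2 - 6.4844*r - 1.072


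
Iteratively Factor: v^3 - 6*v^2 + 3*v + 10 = (v - 5)*(v^2 - v - 2) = (v - 5)*(v - 2)*(v + 1)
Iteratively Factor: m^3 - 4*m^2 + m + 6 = (m - 3)*(m^2 - m - 2) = (m - 3)*(m - 2)*(m + 1)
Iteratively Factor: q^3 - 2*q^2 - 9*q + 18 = (q - 2)*(q^2 - 9) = (q - 2)*(q + 3)*(q - 3)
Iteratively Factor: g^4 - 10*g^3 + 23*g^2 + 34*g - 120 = (g - 5)*(g^3 - 5*g^2 - 2*g + 24) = (g - 5)*(g - 3)*(g^2 - 2*g - 8) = (g - 5)*(g - 4)*(g - 3)*(g + 2)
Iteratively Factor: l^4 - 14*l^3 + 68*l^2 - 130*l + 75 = (l - 1)*(l^3 - 13*l^2 + 55*l - 75) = (l - 3)*(l - 1)*(l^2 - 10*l + 25) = (l - 5)*(l - 3)*(l - 1)*(l - 5)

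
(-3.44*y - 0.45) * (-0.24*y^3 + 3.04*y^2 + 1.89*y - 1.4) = 0.8256*y^4 - 10.3496*y^3 - 7.8696*y^2 + 3.9655*y + 0.63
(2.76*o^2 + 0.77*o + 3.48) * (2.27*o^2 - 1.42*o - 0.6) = 6.2652*o^4 - 2.1713*o^3 + 5.1502*o^2 - 5.4036*o - 2.088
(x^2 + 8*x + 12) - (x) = x^2 + 7*x + 12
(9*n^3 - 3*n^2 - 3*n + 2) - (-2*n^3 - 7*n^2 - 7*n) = 11*n^3 + 4*n^2 + 4*n + 2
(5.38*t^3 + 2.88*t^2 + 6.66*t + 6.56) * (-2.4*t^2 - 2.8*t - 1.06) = -12.912*t^5 - 21.976*t^4 - 29.7508*t^3 - 37.4448*t^2 - 25.4276*t - 6.9536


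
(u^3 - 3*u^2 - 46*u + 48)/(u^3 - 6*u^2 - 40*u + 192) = (u - 1)/(u - 4)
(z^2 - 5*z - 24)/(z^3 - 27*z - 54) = (z - 8)/(z^2 - 3*z - 18)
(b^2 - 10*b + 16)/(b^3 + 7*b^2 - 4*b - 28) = (b - 8)/(b^2 + 9*b + 14)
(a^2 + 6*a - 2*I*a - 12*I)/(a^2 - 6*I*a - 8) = (a + 6)/(a - 4*I)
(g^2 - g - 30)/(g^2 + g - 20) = (g - 6)/(g - 4)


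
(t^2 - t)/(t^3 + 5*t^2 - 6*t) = 1/(t + 6)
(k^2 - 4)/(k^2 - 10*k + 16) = (k + 2)/(k - 8)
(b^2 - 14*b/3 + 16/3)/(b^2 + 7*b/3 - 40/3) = (b - 2)/(b + 5)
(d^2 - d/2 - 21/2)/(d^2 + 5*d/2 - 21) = (d + 3)/(d + 6)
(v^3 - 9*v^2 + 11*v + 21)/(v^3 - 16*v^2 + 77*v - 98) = (v^2 - 2*v - 3)/(v^2 - 9*v + 14)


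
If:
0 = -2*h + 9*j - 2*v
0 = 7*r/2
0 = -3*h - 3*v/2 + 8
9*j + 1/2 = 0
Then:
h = 67/12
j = -1/18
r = 0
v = -35/6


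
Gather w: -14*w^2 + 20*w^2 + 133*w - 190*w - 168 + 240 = 6*w^2 - 57*w + 72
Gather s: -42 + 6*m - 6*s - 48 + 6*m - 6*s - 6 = 12*m - 12*s - 96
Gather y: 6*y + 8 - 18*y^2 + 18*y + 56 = -18*y^2 + 24*y + 64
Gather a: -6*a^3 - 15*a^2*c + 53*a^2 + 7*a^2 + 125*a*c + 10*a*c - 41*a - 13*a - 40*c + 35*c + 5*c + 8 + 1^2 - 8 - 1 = -6*a^3 + a^2*(60 - 15*c) + a*(135*c - 54)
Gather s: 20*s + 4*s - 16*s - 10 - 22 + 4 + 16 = 8*s - 12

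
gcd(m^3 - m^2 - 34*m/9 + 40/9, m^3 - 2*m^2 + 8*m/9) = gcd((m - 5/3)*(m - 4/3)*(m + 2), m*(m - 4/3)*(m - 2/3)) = m - 4/3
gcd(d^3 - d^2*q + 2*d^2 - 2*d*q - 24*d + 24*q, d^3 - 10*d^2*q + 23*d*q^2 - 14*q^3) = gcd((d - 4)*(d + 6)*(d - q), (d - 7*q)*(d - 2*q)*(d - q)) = -d + q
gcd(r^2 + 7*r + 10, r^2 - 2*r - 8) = r + 2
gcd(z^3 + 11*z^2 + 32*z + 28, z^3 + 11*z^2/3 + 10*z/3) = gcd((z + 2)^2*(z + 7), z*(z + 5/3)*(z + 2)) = z + 2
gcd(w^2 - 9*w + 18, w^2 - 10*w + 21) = w - 3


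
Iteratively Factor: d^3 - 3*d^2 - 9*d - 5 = (d + 1)*(d^2 - 4*d - 5) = (d + 1)^2*(d - 5)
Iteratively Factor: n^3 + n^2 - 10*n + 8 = (n + 4)*(n^2 - 3*n + 2) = (n - 1)*(n + 4)*(n - 2)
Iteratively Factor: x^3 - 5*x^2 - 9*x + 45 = (x + 3)*(x^2 - 8*x + 15) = (x - 5)*(x + 3)*(x - 3)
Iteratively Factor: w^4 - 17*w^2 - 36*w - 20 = (w - 5)*(w^3 + 5*w^2 + 8*w + 4) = (w - 5)*(w + 2)*(w^2 + 3*w + 2) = (w - 5)*(w + 1)*(w + 2)*(w + 2)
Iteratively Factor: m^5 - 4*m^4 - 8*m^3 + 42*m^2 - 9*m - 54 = (m - 2)*(m^4 - 2*m^3 - 12*m^2 + 18*m + 27) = (m - 2)*(m + 1)*(m^3 - 3*m^2 - 9*m + 27) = (m - 3)*(m - 2)*(m + 1)*(m^2 - 9) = (m - 3)^2*(m - 2)*(m + 1)*(m + 3)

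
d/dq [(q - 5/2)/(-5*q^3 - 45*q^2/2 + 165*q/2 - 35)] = (8*q^3 - 12*q^2 - 90*q + 137)/(5*(4*q^6 + 36*q^5 - 51*q^4 - 538*q^3 + 1341*q^2 - 924*q + 196))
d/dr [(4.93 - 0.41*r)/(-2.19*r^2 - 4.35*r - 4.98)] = (-0.8979*r^2 + 21.5934*r + 23.4873)/(4.7961*r^4 + 19.053*r^3 + 40.7349*r^2 + 43.326*r + 24.8004)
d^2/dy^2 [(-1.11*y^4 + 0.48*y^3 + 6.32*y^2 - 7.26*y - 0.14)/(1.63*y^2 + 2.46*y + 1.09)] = (-5.898318*y^6 - 26.705268*y^5 - 52.136478*y^4 - 132.77982*y^3 - 77.70732*y^2 + 77.446548*y + 52.75454)/(4.330747*y^6 + 19.607922*y^5 + 38.280387*y^4 + 41.111028*y^3 + 25.598541*y^2 + 8.768178*y + 1.295029)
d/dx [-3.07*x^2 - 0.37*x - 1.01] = -6.14*x - 0.37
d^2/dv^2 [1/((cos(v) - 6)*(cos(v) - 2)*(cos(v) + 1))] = (12*sin(v)^6 + 112*sin(v)^4*cos(v) - 228*sin(v)^4 - 304*sin(v)^2*cos(v) + 454*sin(v)^2 + 3*cos(v)^6 - 35*cos(v)^5 - 38)/((cos(v) - 6)^3*(cos(v) - 2)^3*(cos(v) + 1)^3)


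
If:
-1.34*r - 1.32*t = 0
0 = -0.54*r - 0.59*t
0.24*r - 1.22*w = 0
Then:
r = 0.00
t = 0.00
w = 0.00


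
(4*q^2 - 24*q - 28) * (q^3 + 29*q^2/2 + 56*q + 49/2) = 4*q^5 + 34*q^4 - 152*q^3 - 1652*q^2 - 2156*q - 686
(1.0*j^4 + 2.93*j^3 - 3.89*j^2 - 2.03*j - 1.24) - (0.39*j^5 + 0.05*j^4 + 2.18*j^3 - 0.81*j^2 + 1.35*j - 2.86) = -0.39*j^5 + 0.95*j^4 + 0.75*j^3 - 3.08*j^2 - 3.38*j + 1.62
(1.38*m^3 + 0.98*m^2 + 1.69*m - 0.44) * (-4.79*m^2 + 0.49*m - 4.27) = -6.6102*m^5 - 4.018*m^4 - 13.5075*m^3 - 1.2489*m^2 - 7.4319*m + 1.8788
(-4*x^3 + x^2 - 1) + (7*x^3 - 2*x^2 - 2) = 3*x^3 - x^2 - 3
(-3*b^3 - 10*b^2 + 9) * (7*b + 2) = -21*b^4 - 76*b^3 - 20*b^2 + 63*b + 18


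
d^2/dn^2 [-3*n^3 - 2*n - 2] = -18*n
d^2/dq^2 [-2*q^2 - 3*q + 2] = -4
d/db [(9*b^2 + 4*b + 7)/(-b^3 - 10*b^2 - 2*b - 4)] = (9*b^4 + 8*b^3 + 43*b^2 + 68*b - 2)/(b^6 + 20*b^5 + 104*b^4 + 48*b^3 + 84*b^2 + 16*b + 16)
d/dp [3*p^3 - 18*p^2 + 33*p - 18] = 9*p^2 - 36*p + 33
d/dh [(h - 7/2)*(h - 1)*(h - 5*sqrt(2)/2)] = 3*h^2 - 9*h - 5*sqrt(2)*h + 7/2 + 45*sqrt(2)/4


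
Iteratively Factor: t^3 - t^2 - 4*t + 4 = (t - 2)*(t^2 + t - 2) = (t - 2)*(t + 2)*(t - 1)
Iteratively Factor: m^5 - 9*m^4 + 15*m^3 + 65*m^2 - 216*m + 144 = (m - 1)*(m^4 - 8*m^3 + 7*m^2 + 72*m - 144) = (m - 4)*(m - 1)*(m^3 - 4*m^2 - 9*m + 36) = (m - 4)^2*(m - 1)*(m^2 - 9) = (m - 4)^2*(m - 1)*(m + 3)*(m - 3)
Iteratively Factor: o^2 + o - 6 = (o - 2)*(o + 3)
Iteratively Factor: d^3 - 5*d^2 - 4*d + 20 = (d + 2)*(d^2 - 7*d + 10) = (d - 2)*(d + 2)*(d - 5)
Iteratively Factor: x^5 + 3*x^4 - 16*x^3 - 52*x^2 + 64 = (x - 4)*(x^4 + 7*x^3 + 12*x^2 - 4*x - 16) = (x - 4)*(x + 2)*(x^3 + 5*x^2 + 2*x - 8) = (x - 4)*(x + 2)*(x + 4)*(x^2 + x - 2) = (x - 4)*(x + 2)^2*(x + 4)*(x - 1)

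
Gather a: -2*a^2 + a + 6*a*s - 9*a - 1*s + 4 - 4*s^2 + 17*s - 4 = -2*a^2 + a*(6*s - 8) - 4*s^2 + 16*s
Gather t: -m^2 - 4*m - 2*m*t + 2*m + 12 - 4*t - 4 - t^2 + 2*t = -m^2 - 2*m - t^2 + t*(-2*m - 2) + 8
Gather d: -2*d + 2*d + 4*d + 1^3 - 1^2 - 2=4*d - 2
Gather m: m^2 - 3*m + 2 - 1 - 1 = m^2 - 3*m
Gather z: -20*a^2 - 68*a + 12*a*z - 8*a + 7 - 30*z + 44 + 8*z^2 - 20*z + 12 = -20*a^2 - 76*a + 8*z^2 + z*(12*a - 50) + 63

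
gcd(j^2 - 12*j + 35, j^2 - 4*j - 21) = j - 7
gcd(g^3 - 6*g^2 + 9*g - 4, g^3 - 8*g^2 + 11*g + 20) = g - 4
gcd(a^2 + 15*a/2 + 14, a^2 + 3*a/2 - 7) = a + 7/2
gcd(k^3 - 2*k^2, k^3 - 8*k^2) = k^2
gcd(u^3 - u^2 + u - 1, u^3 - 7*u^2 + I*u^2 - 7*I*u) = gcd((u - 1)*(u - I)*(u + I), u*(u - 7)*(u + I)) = u + I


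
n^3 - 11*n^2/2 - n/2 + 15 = (n - 5)*(n - 2)*(n + 3/2)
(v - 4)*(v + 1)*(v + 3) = v^3 - 13*v - 12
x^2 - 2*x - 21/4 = (x - 7/2)*(x + 3/2)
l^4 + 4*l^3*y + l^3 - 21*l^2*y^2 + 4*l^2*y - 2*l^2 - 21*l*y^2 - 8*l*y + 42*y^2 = (l - 1)*(l + 2)*(l - 3*y)*(l + 7*y)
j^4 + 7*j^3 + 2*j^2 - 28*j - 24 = (j - 2)*(j + 1)*(j + 2)*(j + 6)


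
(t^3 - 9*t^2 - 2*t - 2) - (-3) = t^3 - 9*t^2 - 2*t + 1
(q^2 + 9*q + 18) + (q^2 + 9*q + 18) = 2*q^2 + 18*q + 36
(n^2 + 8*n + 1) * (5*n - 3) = 5*n^3 + 37*n^2 - 19*n - 3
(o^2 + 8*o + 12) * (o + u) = o^3 + o^2*u + 8*o^2 + 8*o*u + 12*o + 12*u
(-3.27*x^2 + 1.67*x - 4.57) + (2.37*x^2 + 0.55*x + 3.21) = -0.9*x^2 + 2.22*x - 1.36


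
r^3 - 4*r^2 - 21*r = r*(r - 7)*(r + 3)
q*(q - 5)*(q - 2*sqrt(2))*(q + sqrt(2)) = q^4 - 5*q^3 - sqrt(2)*q^3 - 4*q^2 + 5*sqrt(2)*q^2 + 20*q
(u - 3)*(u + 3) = u^2 - 9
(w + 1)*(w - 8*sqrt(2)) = w^2 - 8*sqrt(2)*w + w - 8*sqrt(2)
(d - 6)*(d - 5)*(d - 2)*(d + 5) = d^4 - 8*d^3 - 13*d^2 + 200*d - 300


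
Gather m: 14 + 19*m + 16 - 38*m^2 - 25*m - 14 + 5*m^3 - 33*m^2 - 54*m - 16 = 5*m^3 - 71*m^2 - 60*m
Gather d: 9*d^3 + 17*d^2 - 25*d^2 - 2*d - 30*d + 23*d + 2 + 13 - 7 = 9*d^3 - 8*d^2 - 9*d + 8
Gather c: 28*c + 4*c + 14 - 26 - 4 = 32*c - 16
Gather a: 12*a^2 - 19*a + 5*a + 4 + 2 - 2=12*a^2 - 14*a + 4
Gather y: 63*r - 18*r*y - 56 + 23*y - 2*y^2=63*r - 2*y^2 + y*(23 - 18*r) - 56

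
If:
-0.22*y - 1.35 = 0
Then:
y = -6.14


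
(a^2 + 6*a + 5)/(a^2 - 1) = (a + 5)/(a - 1)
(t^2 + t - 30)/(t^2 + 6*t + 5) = (t^2 + t - 30)/(t^2 + 6*t + 5)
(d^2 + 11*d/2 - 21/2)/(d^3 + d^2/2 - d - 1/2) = (2*d^2 + 11*d - 21)/(2*d^3 + d^2 - 2*d - 1)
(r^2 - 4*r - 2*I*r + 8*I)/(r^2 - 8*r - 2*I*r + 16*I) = (r - 4)/(r - 8)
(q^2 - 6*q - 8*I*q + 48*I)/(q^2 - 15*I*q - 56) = (q - 6)/(q - 7*I)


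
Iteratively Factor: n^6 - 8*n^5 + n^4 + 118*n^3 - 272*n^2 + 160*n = (n + 4)*(n^5 - 12*n^4 + 49*n^3 - 78*n^2 + 40*n) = n*(n + 4)*(n^4 - 12*n^3 + 49*n^2 - 78*n + 40) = n*(n - 5)*(n + 4)*(n^3 - 7*n^2 + 14*n - 8) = n*(n - 5)*(n - 4)*(n + 4)*(n^2 - 3*n + 2) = n*(n - 5)*(n - 4)*(n - 1)*(n + 4)*(n - 2)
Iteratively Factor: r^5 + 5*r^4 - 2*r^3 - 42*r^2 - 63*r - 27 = (r + 3)*(r^4 + 2*r^3 - 8*r^2 - 18*r - 9) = (r + 1)*(r + 3)*(r^3 + r^2 - 9*r - 9) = (r + 1)*(r + 3)^2*(r^2 - 2*r - 3) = (r - 3)*(r + 1)*(r + 3)^2*(r + 1)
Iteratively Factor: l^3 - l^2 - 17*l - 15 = (l + 1)*(l^2 - 2*l - 15) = (l - 5)*(l + 1)*(l + 3)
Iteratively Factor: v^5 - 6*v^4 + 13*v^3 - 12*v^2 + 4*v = (v - 2)*(v^4 - 4*v^3 + 5*v^2 - 2*v) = (v - 2)*(v - 1)*(v^3 - 3*v^2 + 2*v) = (v - 2)^2*(v - 1)*(v^2 - v) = v*(v - 2)^2*(v - 1)*(v - 1)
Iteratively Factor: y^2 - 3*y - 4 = (y + 1)*(y - 4)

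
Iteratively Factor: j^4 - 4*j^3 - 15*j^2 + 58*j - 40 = (j + 4)*(j^3 - 8*j^2 + 17*j - 10) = (j - 1)*(j + 4)*(j^2 - 7*j + 10) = (j - 2)*(j - 1)*(j + 4)*(j - 5)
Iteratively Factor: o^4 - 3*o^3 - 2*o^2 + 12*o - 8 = (o + 2)*(o^3 - 5*o^2 + 8*o - 4) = (o - 2)*(o + 2)*(o^2 - 3*o + 2) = (o - 2)^2*(o + 2)*(o - 1)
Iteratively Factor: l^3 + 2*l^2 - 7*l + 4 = (l + 4)*(l^2 - 2*l + 1) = (l - 1)*(l + 4)*(l - 1)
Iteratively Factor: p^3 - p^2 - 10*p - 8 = (p - 4)*(p^2 + 3*p + 2) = (p - 4)*(p + 1)*(p + 2)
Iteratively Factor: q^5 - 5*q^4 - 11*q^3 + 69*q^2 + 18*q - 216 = (q + 2)*(q^4 - 7*q^3 + 3*q^2 + 63*q - 108) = (q + 2)*(q + 3)*(q^3 - 10*q^2 + 33*q - 36) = (q - 4)*(q + 2)*(q + 3)*(q^2 - 6*q + 9) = (q - 4)*(q - 3)*(q + 2)*(q + 3)*(q - 3)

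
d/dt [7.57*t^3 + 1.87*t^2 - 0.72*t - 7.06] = 22.71*t^2 + 3.74*t - 0.72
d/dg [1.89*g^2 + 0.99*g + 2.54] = 3.78*g + 0.99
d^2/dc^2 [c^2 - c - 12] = 2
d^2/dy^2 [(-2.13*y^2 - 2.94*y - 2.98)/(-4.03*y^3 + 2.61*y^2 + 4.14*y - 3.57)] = (69.186234*y^6 + 286.489476*y^5 + 608.455848*y^4 - 838.408626*y^3 - 565.00983*y^2 + 100.323432*y + 298.884006)/(65.450827*y^9 - 127.166247*y^8 - 119.353689*y^7 + 417.43503*y^6 - 102.690504*y^5 - 418.621041*y^4 + 314.579565*y^3 + 83.772549*y^2 - 158.291658*y + 45.499293)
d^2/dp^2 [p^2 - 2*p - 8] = 2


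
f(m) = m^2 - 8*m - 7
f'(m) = 2*m - 8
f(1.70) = -17.71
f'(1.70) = -4.60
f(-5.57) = 68.58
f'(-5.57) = -19.14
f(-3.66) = 35.68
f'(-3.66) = -15.32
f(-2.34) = 17.20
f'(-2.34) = -12.68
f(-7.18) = 101.99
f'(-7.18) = -22.36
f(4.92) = -22.15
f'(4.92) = 1.84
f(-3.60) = 34.76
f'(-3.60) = -15.20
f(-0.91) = 1.11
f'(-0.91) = -9.82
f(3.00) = -22.00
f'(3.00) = -2.00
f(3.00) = -22.00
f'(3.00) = -2.00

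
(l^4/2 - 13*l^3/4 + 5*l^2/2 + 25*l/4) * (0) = 0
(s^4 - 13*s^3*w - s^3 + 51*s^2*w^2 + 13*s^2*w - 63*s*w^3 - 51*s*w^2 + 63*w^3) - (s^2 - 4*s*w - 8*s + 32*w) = s^4 - 13*s^3*w - s^3 + 51*s^2*w^2 + 13*s^2*w - s^2 - 63*s*w^3 - 51*s*w^2 + 4*s*w + 8*s + 63*w^3 - 32*w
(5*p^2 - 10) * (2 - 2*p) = -10*p^3 + 10*p^2 + 20*p - 20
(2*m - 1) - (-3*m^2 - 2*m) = 3*m^2 + 4*m - 1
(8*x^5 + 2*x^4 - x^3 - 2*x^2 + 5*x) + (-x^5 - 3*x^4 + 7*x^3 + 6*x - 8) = 7*x^5 - x^4 + 6*x^3 - 2*x^2 + 11*x - 8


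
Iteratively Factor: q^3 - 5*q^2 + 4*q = (q)*(q^2 - 5*q + 4) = q*(q - 1)*(q - 4)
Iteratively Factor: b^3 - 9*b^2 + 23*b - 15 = (b - 1)*(b^2 - 8*b + 15) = (b - 5)*(b - 1)*(b - 3)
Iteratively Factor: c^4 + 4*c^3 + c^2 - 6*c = (c + 3)*(c^3 + c^2 - 2*c) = (c - 1)*(c + 3)*(c^2 + 2*c) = c*(c - 1)*(c + 3)*(c + 2)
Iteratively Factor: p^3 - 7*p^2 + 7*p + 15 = (p - 3)*(p^2 - 4*p - 5) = (p - 3)*(p + 1)*(p - 5)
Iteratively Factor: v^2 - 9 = (v + 3)*(v - 3)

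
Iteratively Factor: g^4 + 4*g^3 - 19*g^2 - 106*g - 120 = (g + 2)*(g^3 + 2*g^2 - 23*g - 60) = (g + 2)*(g + 3)*(g^2 - g - 20) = (g + 2)*(g + 3)*(g + 4)*(g - 5)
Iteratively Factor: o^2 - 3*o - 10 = (o - 5)*(o + 2)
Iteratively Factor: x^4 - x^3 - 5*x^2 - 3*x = (x)*(x^3 - x^2 - 5*x - 3) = x*(x - 3)*(x^2 + 2*x + 1) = x*(x - 3)*(x + 1)*(x + 1)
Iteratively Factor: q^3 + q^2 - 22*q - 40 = (q + 4)*(q^2 - 3*q - 10) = (q + 2)*(q + 4)*(q - 5)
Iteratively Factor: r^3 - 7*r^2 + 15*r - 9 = (r - 3)*(r^2 - 4*r + 3) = (r - 3)^2*(r - 1)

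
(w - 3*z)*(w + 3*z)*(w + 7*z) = w^3 + 7*w^2*z - 9*w*z^2 - 63*z^3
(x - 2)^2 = x^2 - 4*x + 4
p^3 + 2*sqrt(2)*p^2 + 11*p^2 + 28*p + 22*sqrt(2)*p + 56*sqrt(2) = (p + 4)*(p + 7)*(p + 2*sqrt(2))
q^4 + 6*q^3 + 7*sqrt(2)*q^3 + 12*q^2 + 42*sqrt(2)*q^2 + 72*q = q*(q + 6)*(q + sqrt(2))*(q + 6*sqrt(2))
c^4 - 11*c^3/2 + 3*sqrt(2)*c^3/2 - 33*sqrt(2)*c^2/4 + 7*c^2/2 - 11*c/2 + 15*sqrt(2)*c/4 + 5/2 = (c - 5)*(c - 1/2)*(c + sqrt(2)/2)*(c + sqrt(2))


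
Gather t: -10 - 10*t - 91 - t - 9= -11*t - 110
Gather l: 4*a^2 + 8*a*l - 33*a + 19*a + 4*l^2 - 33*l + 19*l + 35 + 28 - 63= 4*a^2 - 14*a + 4*l^2 + l*(8*a - 14)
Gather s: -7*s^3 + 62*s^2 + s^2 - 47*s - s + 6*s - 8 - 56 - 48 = -7*s^3 + 63*s^2 - 42*s - 112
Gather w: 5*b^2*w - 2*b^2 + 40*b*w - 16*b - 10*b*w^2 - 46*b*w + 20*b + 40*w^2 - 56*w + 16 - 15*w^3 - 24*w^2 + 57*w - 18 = -2*b^2 + 4*b - 15*w^3 + w^2*(16 - 10*b) + w*(5*b^2 - 6*b + 1) - 2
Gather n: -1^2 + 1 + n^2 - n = n^2 - n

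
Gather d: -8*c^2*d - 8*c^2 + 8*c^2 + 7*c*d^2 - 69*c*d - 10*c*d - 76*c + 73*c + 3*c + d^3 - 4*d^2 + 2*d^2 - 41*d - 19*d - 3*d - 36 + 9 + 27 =d^3 + d^2*(7*c - 2) + d*(-8*c^2 - 79*c - 63)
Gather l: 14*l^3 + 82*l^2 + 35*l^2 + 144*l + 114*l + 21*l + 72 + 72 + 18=14*l^3 + 117*l^2 + 279*l + 162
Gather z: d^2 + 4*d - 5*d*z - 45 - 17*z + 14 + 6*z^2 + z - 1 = d^2 + 4*d + 6*z^2 + z*(-5*d - 16) - 32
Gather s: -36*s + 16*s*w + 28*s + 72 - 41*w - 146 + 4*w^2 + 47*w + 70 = s*(16*w - 8) + 4*w^2 + 6*w - 4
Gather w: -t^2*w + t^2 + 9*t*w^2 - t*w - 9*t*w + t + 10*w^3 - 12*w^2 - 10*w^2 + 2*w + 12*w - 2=t^2 + t + 10*w^3 + w^2*(9*t - 22) + w*(-t^2 - 10*t + 14) - 2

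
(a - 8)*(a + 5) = a^2 - 3*a - 40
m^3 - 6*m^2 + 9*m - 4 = (m - 4)*(m - 1)^2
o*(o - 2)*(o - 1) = o^3 - 3*o^2 + 2*o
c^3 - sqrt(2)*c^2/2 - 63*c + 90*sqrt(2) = (c - 5*sqrt(2))*(c - 3*sqrt(2)/2)*(c + 6*sqrt(2))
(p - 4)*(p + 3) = p^2 - p - 12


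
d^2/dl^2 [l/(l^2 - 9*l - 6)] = 2*(-l*(2*l - 9)^2 + 3*(3 - l)*(-l^2 + 9*l + 6))/(-l^2 + 9*l + 6)^3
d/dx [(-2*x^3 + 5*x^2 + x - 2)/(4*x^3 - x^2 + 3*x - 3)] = (-18*x^4 - 20*x^3 + 58*x^2 - 34*x + 3)/(16*x^6 - 8*x^5 + 25*x^4 - 30*x^3 + 15*x^2 - 18*x + 9)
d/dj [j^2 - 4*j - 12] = 2*j - 4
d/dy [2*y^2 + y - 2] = 4*y + 1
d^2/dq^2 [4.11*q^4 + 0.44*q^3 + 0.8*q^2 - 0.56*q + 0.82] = 49.32*q^2 + 2.64*q + 1.6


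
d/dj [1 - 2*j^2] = -4*j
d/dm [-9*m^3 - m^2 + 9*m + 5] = -27*m^2 - 2*m + 9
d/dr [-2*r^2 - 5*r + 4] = -4*r - 5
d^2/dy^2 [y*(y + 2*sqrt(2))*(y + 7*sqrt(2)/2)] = 6*y + 11*sqrt(2)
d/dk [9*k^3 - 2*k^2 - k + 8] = 27*k^2 - 4*k - 1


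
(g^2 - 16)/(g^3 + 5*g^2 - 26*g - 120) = (g - 4)/(g^2 + g - 30)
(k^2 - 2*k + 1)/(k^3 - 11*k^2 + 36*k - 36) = (k^2 - 2*k + 1)/(k^3 - 11*k^2 + 36*k - 36)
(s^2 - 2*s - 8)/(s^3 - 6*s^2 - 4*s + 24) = (s - 4)/(s^2 - 8*s + 12)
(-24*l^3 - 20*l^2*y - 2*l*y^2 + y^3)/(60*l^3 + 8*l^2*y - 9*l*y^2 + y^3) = (2*l + y)/(-5*l + y)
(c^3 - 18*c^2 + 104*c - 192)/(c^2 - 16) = (c^2 - 14*c + 48)/(c + 4)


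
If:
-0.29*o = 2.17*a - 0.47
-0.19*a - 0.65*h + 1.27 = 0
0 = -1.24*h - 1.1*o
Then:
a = 0.49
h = 1.81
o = -2.04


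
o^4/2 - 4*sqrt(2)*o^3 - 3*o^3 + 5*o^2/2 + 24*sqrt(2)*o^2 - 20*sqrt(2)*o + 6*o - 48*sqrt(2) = (o/2 + 1/2)*(o - 4)*(o - 3)*(o - 8*sqrt(2))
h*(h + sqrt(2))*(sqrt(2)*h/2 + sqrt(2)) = sqrt(2)*h^3/2 + h^2 + sqrt(2)*h^2 + 2*h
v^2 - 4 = (v - 2)*(v + 2)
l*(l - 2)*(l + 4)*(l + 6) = l^4 + 8*l^3 + 4*l^2 - 48*l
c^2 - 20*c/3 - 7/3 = (c - 7)*(c + 1/3)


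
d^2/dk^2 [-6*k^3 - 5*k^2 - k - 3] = -36*k - 10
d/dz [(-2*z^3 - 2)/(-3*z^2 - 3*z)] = 2/3 - 2/(3*z^2)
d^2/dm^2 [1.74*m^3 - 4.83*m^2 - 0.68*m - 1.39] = 10.44*m - 9.66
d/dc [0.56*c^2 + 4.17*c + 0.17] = 1.12*c + 4.17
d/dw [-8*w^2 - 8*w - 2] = -16*w - 8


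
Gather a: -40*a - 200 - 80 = -40*a - 280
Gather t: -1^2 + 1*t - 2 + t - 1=2*t - 4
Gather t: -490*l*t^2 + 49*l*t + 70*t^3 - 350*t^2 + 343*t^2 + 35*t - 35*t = 49*l*t + 70*t^3 + t^2*(-490*l - 7)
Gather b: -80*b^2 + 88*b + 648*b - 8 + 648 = -80*b^2 + 736*b + 640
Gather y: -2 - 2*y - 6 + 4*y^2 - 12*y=4*y^2 - 14*y - 8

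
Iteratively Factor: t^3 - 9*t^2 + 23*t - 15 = (t - 3)*(t^2 - 6*t + 5) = (t - 5)*(t - 3)*(t - 1)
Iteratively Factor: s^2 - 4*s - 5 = (s - 5)*(s + 1)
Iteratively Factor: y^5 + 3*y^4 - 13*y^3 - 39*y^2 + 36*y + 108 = (y + 3)*(y^4 - 13*y^2 + 36) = (y + 2)*(y + 3)*(y^3 - 2*y^2 - 9*y + 18) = (y - 3)*(y + 2)*(y + 3)*(y^2 + y - 6) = (y - 3)*(y - 2)*(y + 2)*(y + 3)*(y + 3)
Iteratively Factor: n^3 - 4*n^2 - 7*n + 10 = (n + 2)*(n^2 - 6*n + 5) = (n - 1)*(n + 2)*(n - 5)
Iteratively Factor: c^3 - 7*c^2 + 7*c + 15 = (c - 3)*(c^2 - 4*c - 5) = (c - 3)*(c + 1)*(c - 5)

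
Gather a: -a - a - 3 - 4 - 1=-2*a - 8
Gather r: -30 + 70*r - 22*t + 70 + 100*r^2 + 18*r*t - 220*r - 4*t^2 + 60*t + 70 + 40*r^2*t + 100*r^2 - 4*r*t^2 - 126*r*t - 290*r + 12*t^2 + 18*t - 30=r^2*(40*t + 200) + r*(-4*t^2 - 108*t - 440) + 8*t^2 + 56*t + 80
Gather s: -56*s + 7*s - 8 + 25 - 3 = 14 - 49*s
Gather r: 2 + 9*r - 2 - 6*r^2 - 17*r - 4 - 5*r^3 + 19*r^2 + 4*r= -5*r^3 + 13*r^2 - 4*r - 4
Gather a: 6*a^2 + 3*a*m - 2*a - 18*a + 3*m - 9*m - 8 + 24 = 6*a^2 + a*(3*m - 20) - 6*m + 16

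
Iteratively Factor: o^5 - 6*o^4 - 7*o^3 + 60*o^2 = (o - 5)*(o^4 - o^3 - 12*o^2) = o*(o - 5)*(o^3 - o^2 - 12*o) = o^2*(o - 5)*(o^2 - o - 12) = o^2*(o - 5)*(o - 4)*(o + 3)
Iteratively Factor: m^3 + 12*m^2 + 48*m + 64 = (m + 4)*(m^2 + 8*m + 16) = (m + 4)^2*(m + 4)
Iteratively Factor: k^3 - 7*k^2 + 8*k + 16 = (k - 4)*(k^2 - 3*k - 4) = (k - 4)*(k + 1)*(k - 4)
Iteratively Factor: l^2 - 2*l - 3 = (l + 1)*(l - 3)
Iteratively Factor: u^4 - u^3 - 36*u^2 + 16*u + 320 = (u - 4)*(u^3 + 3*u^2 - 24*u - 80) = (u - 4)*(u + 4)*(u^2 - u - 20) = (u - 4)*(u + 4)^2*(u - 5)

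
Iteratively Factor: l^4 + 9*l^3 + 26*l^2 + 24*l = (l + 2)*(l^3 + 7*l^2 + 12*l) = (l + 2)*(l + 4)*(l^2 + 3*l) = l*(l + 2)*(l + 4)*(l + 3)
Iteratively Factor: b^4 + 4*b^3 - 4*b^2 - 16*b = (b)*(b^3 + 4*b^2 - 4*b - 16) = b*(b - 2)*(b^2 + 6*b + 8) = b*(b - 2)*(b + 4)*(b + 2)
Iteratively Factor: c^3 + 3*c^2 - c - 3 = (c + 3)*(c^2 - 1) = (c - 1)*(c + 3)*(c + 1)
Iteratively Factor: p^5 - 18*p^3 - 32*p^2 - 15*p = (p)*(p^4 - 18*p^2 - 32*p - 15) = p*(p + 1)*(p^3 - p^2 - 17*p - 15) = p*(p + 1)*(p + 3)*(p^2 - 4*p - 5) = p*(p - 5)*(p + 1)*(p + 3)*(p + 1)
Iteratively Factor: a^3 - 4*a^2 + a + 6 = (a - 2)*(a^2 - 2*a - 3) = (a - 2)*(a + 1)*(a - 3)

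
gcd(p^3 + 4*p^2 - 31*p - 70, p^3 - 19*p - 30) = p^2 - 3*p - 10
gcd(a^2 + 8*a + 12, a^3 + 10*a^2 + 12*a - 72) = a + 6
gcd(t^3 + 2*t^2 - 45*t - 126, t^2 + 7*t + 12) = t + 3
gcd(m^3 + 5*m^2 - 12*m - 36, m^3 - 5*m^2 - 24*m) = 1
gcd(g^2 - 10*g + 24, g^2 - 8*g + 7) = 1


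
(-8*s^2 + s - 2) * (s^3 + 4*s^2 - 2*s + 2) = -8*s^5 - 31*s^4 + 18*s^3 - 26*s^2 + 6*s - 4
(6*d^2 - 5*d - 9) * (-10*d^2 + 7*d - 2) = -60*d^4 + 92*d^3 + 43*d^2 - 53*d + 18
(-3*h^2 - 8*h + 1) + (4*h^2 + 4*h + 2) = h^2 - 4*h + 3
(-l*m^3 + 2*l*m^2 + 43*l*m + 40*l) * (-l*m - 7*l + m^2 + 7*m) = l^2*m^4 + 5*l^2*m^3 - 57*l^2*m^2 - 341*l^2*m - 280*l^2 - l*m^5 - 5*l*m^4 + 57*l*m^3 + 341*l*m^2 + 280*l*m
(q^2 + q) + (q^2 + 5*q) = 2*q^2 + 6*q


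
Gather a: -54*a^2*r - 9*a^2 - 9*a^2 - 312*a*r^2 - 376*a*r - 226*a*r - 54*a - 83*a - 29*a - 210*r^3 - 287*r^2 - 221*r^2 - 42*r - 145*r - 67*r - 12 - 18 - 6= a^2*(-54*r - 18) + a*(-312*r^2 - 602*r - 166) - 210*r^3 - 508*r^2 - 254*r - 36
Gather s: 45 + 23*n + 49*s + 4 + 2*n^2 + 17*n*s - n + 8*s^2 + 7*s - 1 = 2*n^2 + 22*n + 8*s^2 + s*(17*n + 56) + 48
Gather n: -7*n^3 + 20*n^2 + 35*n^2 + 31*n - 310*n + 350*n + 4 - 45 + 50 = -7*n^3 + 55*n^2 + 71*n + 9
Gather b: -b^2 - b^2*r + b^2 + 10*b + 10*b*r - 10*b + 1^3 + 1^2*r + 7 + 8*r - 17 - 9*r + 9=-b^2*r + 10*b*r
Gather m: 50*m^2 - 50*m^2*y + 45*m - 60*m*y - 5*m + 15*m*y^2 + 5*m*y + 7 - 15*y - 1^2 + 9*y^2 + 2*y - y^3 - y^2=m^2*(50 - 50*y) + m*(15*y^2 - 55*y + 40) - y^3 + 8*y^2 - 13*y + 6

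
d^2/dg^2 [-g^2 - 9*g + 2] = -2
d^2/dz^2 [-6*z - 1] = 0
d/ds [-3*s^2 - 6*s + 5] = -6*s - 6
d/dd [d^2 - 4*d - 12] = 2*d - 4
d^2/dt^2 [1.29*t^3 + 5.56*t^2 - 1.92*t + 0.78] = 7.74*t + 11.12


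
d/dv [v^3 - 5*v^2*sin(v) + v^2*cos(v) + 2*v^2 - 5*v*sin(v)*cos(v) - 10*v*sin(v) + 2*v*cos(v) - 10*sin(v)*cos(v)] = -v^2*sin(v) - 5*v^2*cos(v) + 3*v^2 - 12*v*sin(v) - 8*v*cos(v) - 5*v*cos(2*v) + 4*v - 10*sin(v) - 5*sin(2*v)/2 + 2*cos(v) - 10*cos(2*v)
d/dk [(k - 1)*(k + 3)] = 2*k + 2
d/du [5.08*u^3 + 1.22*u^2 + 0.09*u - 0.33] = 15.24*u^2 + 2.44*u + 0.09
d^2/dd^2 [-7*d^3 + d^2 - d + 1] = 2 - 42*d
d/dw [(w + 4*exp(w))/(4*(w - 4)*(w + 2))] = (w^2*exp(w) - w^2/4 - 4*w*exp(w) - 6*exp(w) - 2)/(w^4 - 4*w^3 - 12*w^2 + 32*w + 64)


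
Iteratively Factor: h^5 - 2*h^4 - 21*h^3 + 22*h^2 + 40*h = (h + 4)*(h^4 - 6*h^3 + 3*h^2 + 10*h) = (h - 5)*(h + 4)*(h^3 - h^2 - 2*h) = (h - 5)*(h - 2)*(h + 4)*(h^2 + h) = h*(h - 5)*(h - 2)*(h + 4)*(h + 1)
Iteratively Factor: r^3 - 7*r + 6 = (r + 3)*(r^2 - 3*r + 2) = (r - 2)*(r + 3)*(r - 1)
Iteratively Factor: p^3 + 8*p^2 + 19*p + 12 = (p + 1)*(p^2 + 7*p + 12) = (p + 1)*(p + 3)*(p + 4)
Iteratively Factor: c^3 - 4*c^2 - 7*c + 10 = (c + 2)*(c^2 - 6*c + 5) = (c - 1)*(c + 2)*(c - 5)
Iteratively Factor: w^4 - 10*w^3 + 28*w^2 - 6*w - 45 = (w - 3)*(w^3 - 7*w^2 + 7*w + 15) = (w - 3)*(w + 1)*(w^2 - 8*w + 15) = (w - 3)^2*(w + 1)*(w - 5)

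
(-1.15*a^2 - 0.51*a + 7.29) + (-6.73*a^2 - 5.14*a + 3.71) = -7.88*a^2 - 5.65*a + 11.0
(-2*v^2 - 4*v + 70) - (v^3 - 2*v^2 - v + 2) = -v^3 - 3*v + 68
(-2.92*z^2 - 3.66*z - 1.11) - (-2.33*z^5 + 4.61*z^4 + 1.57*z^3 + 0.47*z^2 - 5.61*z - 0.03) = 2.33*z^5 - 4.61*z^4 - 1.57*z^3 - 3.39*z^2 + 1.95*z - 1.08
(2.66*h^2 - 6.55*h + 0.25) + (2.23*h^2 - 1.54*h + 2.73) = 4.89*h^2 - 8.09*h + 2.98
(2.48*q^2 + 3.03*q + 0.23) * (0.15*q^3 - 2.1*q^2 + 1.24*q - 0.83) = 0.372*q^5 - 4.7535*q^4 - 3.2533*q^3 + 1.2158*q^2 - 2.2297*q - 0.1909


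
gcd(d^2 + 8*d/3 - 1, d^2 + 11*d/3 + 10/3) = 1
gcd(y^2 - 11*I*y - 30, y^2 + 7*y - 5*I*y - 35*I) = y - 5*I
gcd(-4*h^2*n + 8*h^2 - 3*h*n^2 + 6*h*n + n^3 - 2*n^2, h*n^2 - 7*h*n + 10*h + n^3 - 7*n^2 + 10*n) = h*n - 2*h + n^2 - 2*n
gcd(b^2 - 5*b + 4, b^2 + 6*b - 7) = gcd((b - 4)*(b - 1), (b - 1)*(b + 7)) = b - 1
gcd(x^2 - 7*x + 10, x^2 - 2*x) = x - 2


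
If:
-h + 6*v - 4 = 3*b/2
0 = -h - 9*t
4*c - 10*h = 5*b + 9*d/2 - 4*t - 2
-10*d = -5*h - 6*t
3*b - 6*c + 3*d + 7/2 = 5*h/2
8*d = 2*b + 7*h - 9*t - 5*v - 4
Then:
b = -174368/2601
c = -375067/10404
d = 1950/289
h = 4500/289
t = -500/289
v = -35108/2601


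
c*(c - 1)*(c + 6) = c^3 + 5*c^2 - 6*c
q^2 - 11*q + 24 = (q - 8)*(q - 3)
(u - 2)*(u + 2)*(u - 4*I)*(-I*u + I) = -I*u^4 - 4*u^3 + I*u^3 + 4*u^2 + 4*I*u^2 + 16*u - 4*I*u - 16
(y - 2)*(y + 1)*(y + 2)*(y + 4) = y^4 + 5*y^3 - 20*y - 16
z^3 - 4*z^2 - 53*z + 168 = (z - 8)*(z - 3)*(z + 7)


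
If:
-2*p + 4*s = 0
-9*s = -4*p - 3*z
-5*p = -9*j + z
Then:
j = 31*z/9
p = 6*z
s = 3*z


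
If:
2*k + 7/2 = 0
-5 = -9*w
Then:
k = -7/4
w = 5/9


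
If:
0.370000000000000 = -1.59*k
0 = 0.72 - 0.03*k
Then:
No Solution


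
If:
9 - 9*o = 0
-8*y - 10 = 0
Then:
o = 1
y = -5/4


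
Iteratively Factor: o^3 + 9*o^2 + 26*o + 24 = (o + 4)*(o^2 + 5*o + 6) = (o + 2)*(o + 4)*(o + 3)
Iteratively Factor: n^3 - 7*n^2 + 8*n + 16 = (n + 1)*(n^2 - 8*n + 16) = (n - 4)*(n + 1)*(n - 4)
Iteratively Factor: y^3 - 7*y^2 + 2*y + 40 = (y + 2)*(y^2 - 9*y + 20) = (y - 5)*(y + 2)*(y - 4)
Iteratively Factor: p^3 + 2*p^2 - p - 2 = (p - 1)*(p^2 + 3*p + 2) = (p - 1)*(p + 1)*(p + 2)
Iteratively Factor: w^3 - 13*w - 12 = (w + 3)*(w^2 - 3*w - 4) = (w + 1)*(w + 3)*(w - 4)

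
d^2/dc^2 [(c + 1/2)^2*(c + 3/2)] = 6*c + 5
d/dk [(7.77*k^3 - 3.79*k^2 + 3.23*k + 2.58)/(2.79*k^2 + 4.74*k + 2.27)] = (21.6783*k^4 + 73.6596*k^3 + 25.9374*k^2 - 31.603*k - 4.8971)/(7.7841*k^4 + 26.4492*k^3 + 35.1342*k^2 + 21.5196*k + 5.1529)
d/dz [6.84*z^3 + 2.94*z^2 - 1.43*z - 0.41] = 20.52*z^2 + 5.88*z - 1.43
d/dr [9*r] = 9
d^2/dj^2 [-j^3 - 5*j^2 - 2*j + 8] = -6*j - 10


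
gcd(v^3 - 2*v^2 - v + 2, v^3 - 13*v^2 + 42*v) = 1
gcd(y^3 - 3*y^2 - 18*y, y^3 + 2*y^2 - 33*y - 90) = y^2 - 3*y - 18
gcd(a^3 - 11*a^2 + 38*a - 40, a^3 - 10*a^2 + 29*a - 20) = a^2 - 9*a + 20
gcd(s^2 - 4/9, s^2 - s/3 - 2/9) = s - 2/3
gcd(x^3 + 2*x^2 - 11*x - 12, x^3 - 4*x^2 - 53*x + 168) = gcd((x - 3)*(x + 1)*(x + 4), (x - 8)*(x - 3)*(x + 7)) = x - 3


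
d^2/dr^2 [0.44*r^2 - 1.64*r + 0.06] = 0.880000000000000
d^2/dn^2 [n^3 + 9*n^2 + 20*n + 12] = 6*n + 18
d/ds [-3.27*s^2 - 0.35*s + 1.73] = -6.54*s - 0.35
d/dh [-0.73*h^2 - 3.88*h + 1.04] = -1.46*h - 3.88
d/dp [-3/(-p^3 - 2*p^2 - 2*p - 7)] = 3*(-3*p^2 - 4*p - 2)/(p^3 + 2*p^2 + 2*p + 7)^2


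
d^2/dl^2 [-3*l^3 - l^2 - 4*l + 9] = -18*l - 2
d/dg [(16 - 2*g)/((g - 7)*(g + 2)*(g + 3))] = 4*(g^3 - 13*g^2 + 16*g + 137)/(g^6 - 4*g^5 - 54*g^4 + 32*g^3 + 1009*g^2 + 2436*g + 1764)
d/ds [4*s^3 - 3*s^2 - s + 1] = 12*s^2 - 6*s - 1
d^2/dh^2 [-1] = 0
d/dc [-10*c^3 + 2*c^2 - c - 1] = -30*c^2 + 4*c - 1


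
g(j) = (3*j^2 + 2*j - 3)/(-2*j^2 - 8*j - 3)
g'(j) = (4*j + 8)*(3*j^2 + 2*j - 3)/(-2*j^2 - 8*j - 3)^2 + (6*j + 2)/(-2*j^2 - 8*j - 3)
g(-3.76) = -26.68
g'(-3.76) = -139.97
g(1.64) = -0.39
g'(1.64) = -0.29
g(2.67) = -0.61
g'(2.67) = -0.17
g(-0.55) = -4.02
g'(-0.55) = -30.93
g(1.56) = -0.36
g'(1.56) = -0.30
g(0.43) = 0.23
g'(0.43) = -1.00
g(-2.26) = 1.60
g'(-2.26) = -2.72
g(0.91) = -0.11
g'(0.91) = -0.52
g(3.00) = -0.67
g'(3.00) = -0.15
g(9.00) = -1.09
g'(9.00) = -0.03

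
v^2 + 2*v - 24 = (v - 4)*(v + 6)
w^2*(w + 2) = w^3 + 2*w^2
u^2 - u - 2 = (u - 2)*(u + 1)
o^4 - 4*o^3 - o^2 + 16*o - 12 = (o - 3)*(o - 2)*(o - 1)*(o + 2)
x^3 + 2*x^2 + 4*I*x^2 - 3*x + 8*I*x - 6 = (x + 2)*(x + I)*(x + 3*I)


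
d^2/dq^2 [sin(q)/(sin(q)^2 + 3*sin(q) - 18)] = (-sin(q)^5 + 3*sin(q)^4 - 106*sin(q)^3 - 54*sin(q)^2 - 216*sin(q) + 108)/((sin(q) - 3)^3*(sin(q) + 6)^3)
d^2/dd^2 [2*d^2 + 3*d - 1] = 4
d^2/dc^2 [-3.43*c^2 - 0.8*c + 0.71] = -6.86000000000000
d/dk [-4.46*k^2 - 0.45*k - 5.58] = -8.92*k - 0.45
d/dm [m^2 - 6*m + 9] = 2*m - 6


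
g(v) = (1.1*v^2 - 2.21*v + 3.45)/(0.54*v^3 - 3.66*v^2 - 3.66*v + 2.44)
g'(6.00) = -0.58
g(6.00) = -0.86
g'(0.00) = 1.22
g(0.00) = 1.41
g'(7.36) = -27.22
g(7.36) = -6.26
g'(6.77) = -2.17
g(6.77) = -1.73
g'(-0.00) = 1.22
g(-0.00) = 1.41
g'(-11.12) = -0.01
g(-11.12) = -0.14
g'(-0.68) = -2.41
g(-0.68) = 1.78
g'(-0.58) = -1.63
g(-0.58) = 1.58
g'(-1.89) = -2.54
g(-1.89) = -1.57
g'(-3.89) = -0.13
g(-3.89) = -0.41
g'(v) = (2.2*v - 2.21)/(0.54*v^3 - 3.66*v^2 - 3.66*v + 2.44) + (-1.62*v^2 + 7.32*v + 3.66)*(1.1*v^2 - 2.21*v + 3.45)/(0.54*v^3 - 3.66*v^2 - 3.66*v + 2.44)^2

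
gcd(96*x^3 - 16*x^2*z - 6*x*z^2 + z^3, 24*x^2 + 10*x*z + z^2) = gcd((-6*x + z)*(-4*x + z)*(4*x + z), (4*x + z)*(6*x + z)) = 4*x + z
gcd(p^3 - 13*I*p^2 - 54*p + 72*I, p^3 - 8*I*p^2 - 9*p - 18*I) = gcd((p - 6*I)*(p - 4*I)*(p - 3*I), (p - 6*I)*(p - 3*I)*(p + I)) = p^2 - 9*I*p - 18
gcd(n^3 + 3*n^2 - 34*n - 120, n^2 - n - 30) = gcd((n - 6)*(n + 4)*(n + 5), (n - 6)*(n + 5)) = n^2 - n - 30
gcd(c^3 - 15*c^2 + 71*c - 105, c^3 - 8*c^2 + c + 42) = c^2 - 10*c + 21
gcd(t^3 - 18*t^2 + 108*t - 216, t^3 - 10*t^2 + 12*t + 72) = t^2 - 12*t + 36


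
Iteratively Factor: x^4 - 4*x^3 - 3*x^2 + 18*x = (x)*(x^3 - 4*x^2 - 3*x + 18) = x*(x - 3)*(x^2 - x - 6) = x*(x - 3)^2*(x + 2)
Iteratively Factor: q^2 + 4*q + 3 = (q + 3)*(q + 1)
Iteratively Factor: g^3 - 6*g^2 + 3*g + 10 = (g + 1)*(g^2 - 7*g + 10) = (g - 5)*(g + 1)*(g - 2)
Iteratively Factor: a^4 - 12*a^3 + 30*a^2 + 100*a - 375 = (a - 5)*(a^3 - 7*a^2 - 5*a + 75) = (a - 5)*(a + 3)*(a^2 - 10*a + 25) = (a - 5)^2*(a + 3)*(a - 5)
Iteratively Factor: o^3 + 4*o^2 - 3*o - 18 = (o + 3)*(o^2 + o - 6) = (o + 3)^2*(o - 2)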